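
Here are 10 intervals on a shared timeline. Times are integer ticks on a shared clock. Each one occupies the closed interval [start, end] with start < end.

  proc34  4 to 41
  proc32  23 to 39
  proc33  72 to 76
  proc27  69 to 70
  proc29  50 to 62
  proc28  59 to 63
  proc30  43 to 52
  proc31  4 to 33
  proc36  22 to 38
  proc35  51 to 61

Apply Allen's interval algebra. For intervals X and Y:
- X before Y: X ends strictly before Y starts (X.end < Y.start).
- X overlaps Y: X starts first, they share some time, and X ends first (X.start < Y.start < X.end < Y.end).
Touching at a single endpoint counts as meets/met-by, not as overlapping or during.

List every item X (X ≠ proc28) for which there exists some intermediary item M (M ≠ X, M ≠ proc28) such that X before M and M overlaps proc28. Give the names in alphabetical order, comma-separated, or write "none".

proc31, proc32, proc34, proc36

Target proc28 = [59, 63].
Intermediaries M with M overlaps proc28: proc29, proc35.
Via proc29 — items with X before proc29: proc31, proc32, proc34, proc36.
Via proc35 — items with X before proc35: proc31, proc32, proc34, proc36.
Union: proc31, proc32, proc34, proc36.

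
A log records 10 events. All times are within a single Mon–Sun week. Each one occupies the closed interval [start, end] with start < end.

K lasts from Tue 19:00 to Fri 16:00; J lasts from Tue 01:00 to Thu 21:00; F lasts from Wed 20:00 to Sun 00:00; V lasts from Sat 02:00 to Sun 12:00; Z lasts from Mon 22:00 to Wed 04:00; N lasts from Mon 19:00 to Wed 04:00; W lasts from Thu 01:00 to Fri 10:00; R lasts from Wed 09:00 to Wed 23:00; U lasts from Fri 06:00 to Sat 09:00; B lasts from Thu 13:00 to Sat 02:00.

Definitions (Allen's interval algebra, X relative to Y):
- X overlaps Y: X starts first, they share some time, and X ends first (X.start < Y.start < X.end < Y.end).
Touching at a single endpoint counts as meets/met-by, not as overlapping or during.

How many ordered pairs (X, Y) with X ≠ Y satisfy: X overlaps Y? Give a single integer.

Checking all 90 ordered pairs for relation 'overlaps'; matching pairs in alphabetical order:
(B, U): B overlaps U ✓
(F, V): F overlaps V ✓
(J, B): J overlaps B ✓
(J, F): J overlaps F ✓
(J, K): J overlaps K ✓
(J, W): J overlaps W ✓
(K, B): K overlaps B ✓
(K, F): K overlaps F ✓
(K, U): K overlaps U ✓
(N, J): N overlaps J ✓
(N, K): N overlaps K ✓
(R, F): R overlaps F ✓
(U, V): U overlaps V ✓
(W, B): W overlaps B ✓
(W, U): W overlaps U ✓
(Z, J): Z overlaps J ✓
(Z, K): Z overlaps K ✓
Count: 17.

17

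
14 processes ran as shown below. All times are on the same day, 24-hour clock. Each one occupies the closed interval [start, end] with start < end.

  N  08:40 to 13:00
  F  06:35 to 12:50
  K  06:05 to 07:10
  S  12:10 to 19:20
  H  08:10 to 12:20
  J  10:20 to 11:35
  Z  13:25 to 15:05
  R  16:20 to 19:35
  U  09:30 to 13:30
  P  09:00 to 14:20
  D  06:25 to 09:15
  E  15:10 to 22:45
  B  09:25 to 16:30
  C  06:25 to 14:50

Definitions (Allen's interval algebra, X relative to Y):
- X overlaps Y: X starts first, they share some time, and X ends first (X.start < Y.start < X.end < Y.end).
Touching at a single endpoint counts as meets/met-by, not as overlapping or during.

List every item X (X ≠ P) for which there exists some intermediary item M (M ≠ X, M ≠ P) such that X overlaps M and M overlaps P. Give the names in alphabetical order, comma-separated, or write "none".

Target P = [09:00, 14:20].
Intermediaries M with M overlaps P: D, F, H, N.
Via D — items with X overlaps D: K.
Via F — items with X overlaps F: D, K.
Via H — items with X overlaps H: D.
Via N — items with X overlaps N: D, F, H.
Union: D, F, H, K.

D, F, H, K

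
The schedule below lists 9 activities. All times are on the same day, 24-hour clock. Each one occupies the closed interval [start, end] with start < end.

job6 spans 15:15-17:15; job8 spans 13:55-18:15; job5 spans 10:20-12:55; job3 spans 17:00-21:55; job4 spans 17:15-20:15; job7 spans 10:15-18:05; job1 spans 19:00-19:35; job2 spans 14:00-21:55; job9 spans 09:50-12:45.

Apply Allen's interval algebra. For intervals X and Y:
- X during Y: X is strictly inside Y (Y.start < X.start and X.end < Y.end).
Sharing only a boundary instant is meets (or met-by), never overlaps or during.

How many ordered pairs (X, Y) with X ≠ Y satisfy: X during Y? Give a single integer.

9

Checking all 72 ordered pairs for relation 'during'; matching pairs in alphabetical order:
(job1, job2): job1 during job2 ✓
(job1, job3): job1 during job3 ✓
(job1, job4): job1 during job4 ✓
(job4, job2): job4 during job2 ✓
(job4, job3): job4 during job3 ✓
(job5, job7): job5 during job7 ✓
(job6, job2): job6 during job2 ✓
(job6, job7): job6 during job7 ✓
(job6, job8): job6 during job8 ✓
Count: 9.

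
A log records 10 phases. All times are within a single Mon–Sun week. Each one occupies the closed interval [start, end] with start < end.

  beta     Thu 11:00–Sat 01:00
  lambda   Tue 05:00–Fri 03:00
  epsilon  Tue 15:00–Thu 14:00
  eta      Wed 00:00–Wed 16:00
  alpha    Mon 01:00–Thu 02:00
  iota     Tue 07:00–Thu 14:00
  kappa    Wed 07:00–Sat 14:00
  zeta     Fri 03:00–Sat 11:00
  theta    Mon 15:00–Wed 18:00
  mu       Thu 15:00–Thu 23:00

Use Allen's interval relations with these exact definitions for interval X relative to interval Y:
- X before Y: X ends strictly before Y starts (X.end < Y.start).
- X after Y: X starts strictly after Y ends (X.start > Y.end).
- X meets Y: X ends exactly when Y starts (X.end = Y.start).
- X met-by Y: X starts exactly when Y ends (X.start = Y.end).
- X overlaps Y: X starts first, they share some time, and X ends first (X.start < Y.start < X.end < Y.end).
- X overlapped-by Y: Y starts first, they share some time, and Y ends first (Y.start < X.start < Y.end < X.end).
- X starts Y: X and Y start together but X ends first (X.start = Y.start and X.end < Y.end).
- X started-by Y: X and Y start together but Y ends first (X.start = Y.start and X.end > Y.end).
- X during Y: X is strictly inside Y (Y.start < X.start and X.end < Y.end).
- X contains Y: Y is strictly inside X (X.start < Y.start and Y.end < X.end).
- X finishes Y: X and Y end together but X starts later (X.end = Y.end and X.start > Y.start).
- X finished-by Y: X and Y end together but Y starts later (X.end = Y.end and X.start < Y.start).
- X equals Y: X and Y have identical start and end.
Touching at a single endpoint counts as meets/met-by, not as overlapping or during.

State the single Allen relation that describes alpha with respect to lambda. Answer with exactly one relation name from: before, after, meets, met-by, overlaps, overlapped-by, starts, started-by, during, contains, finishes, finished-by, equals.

overlaps

alpha = [Mon 01:00, Thu 02:00]; lambda = [Tue 05:00, Fri 03:00].
Compare endpoints: alpha.start < lambda.start, alpha.start < lambda.end, alpha.end > lambda.start, alpha.end < lambda.end.
That pattern is 'overlaps'.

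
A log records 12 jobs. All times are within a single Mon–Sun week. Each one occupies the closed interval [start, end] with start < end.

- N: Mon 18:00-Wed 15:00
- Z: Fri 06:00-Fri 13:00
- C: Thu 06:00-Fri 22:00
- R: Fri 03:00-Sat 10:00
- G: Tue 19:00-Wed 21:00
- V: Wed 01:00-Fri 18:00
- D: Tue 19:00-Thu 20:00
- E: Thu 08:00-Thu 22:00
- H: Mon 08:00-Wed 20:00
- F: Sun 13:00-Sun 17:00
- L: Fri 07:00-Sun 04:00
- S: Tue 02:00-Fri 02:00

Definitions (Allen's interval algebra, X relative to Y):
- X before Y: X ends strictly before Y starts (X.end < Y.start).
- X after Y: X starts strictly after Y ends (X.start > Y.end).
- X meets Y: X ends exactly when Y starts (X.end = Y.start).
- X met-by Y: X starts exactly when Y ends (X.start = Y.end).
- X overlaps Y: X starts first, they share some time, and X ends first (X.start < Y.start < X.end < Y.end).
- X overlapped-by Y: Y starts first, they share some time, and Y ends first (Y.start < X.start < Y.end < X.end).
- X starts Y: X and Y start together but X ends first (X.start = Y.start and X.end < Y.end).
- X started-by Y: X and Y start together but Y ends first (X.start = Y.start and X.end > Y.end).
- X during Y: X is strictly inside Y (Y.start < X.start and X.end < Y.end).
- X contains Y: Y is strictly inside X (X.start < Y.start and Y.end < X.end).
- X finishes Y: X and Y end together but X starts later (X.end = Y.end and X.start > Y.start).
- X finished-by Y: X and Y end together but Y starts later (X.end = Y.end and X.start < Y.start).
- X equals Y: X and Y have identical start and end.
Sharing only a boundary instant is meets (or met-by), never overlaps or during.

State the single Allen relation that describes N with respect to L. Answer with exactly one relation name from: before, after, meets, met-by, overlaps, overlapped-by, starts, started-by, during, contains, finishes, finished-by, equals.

before

N = [Mon 18:00, Wed 15:00]; L = [Fri 07:00, Sun 04:00].
Compare endpoints: N.start < L.start, N.start < L.end, N.end < L.start, N.end < L.end.
That pattern is 'before'.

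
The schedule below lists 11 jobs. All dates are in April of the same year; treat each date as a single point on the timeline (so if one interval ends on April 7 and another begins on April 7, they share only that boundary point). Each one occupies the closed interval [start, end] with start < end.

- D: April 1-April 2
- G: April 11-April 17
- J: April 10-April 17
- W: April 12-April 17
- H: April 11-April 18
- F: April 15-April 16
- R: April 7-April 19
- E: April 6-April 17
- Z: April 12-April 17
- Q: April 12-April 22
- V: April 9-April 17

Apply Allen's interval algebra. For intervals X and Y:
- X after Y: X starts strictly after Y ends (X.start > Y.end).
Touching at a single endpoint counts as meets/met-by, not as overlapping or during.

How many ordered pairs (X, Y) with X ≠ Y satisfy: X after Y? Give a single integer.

Checking all 110 ordered pairs for relation 'after'; matching pairs in alphabetical order:
(E, D): E after D ✓
(F, D): F after D ✓
(G, D): G after D ✓
(H, D): H after D ✓
(J, D): J after D ✓
(Q, D): Q after D ✓
(R, D): R after D ✓
(V, D): V after D ✓
(W, D): W after D ✓
(Z, D): Z after D ✓
Count: 10.

10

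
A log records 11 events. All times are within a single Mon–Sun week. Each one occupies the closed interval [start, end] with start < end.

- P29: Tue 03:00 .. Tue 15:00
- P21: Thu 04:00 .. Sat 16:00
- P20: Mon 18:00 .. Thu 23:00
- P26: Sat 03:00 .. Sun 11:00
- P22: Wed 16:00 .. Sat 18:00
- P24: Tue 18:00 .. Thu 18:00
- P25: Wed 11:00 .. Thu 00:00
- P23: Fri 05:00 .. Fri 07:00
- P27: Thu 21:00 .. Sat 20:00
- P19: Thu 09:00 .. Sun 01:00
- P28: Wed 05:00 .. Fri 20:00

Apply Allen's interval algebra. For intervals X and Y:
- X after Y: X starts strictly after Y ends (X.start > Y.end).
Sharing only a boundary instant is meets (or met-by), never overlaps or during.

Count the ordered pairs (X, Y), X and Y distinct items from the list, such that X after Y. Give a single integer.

Checking all 110 ordered pairs for relation 'after'; matching pairs in alphabetical order:
(P19, P25): P19 after P25 ✓
(P19, P29): P19 after P29 ✓
(P21, P25): P21 after P25 ✓
(P21, P29): P21 after P29 ✓
(P22, P29): P22 after P29 ✓
(P23, P20): P23 after P20 ✓
(P23, P24): P23 after P24 ✓
(P23, P25): P23 after P25 ✓
(P23, P29): P23 after P29 ✓
(P24, P29): P24 after P29 ✓
(P25, P29): P25 after P29 ✓
(P26, P20): P26 after P20 ✓
(P26, P23): P26 after P23 ✓
(P26, P24): P26 after P24 ✓
(P26, P25): P26 after P25 ✓
(P26, P28): P26 after P28 ✓
(P26, P29): P26 after P29 ✓
(P27, P24): P27 after P24 ✓
(P27, P25): P27 after P25 ✓
(P27, P29): P27 after P29 ✓
(P28, P29): P28 after P29 ✓
Count: 21.

21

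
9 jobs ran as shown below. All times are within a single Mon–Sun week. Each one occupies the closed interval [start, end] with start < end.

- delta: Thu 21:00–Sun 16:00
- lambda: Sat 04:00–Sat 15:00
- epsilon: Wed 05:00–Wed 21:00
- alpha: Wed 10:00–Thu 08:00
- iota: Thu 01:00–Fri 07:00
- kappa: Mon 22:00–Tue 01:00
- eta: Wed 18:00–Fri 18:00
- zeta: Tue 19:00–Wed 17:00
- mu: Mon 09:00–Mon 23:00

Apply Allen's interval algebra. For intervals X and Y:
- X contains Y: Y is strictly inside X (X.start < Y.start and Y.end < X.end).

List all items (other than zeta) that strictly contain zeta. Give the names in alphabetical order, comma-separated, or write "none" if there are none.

Target zeta = [Tue 19:00, Wed 17:00].
alpha [Wed 10:00, Thu 08:00] → overlapped-by → no.
delta [Thu 21:00, Sun 16:00] → after → no.
epsilon [Wed 05:00, Wed 21:00] → overlapped-by → no.
eta [Wed 18:00, Fri 18:00] → after → no.
iota [Thu 01:00, Fri 07:00] → after → no.
kappa [Mon 22:00, Tue 01:00] → before → no.
lambda [Sat 04:00, Sat 15:00] → after → no.
mu [Mon 09:00, Mon 23:00] → before → no.
Result: none.

none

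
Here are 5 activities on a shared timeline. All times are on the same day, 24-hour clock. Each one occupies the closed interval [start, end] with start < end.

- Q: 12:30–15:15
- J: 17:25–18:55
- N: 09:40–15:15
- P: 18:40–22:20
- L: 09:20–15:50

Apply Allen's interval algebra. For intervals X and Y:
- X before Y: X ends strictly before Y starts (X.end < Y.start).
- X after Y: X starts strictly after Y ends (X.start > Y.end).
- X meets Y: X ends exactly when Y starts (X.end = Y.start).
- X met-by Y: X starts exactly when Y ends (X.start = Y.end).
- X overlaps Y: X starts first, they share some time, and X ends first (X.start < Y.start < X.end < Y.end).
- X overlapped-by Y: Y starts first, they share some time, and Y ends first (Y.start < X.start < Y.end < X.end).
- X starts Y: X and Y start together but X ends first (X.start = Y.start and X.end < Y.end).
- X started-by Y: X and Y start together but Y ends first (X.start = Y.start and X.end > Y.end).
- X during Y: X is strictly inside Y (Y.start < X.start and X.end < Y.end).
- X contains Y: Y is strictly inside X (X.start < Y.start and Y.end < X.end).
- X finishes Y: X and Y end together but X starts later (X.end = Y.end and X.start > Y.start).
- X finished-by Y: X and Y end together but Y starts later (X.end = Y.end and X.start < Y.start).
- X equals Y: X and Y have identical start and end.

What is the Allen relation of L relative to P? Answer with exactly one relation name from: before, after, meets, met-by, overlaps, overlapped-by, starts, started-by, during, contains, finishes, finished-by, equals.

L = [09:20, 15:50]; P = [18:40, 22:20].
Compare endpoints: L.start < P.start, L.start < P.end, L.end < P.start, L.end < P.end.
That pattern is 'before'.

before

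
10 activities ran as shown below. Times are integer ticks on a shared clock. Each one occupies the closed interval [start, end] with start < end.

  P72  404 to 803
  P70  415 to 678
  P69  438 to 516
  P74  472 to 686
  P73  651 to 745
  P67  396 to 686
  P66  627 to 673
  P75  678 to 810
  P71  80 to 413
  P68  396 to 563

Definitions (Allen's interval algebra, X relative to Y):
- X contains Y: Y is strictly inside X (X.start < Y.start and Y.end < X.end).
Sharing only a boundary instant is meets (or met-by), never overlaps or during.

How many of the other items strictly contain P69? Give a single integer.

4

Target P69 = [438, 516].
P66 [627, 673] → after → no.
P67 [396, 686] → contains → counts.
P68 [396, 563] → contains → counts.
P70 [415, 678] → contains → counts.
P71 [80, 413] → before → no.
P72 [404, 803] → contains → counts.
P73 [651, 745] → after → no.
P74 [472, 686] → overlapped-by → no.
P75 [678, 810] → after → no.
Total: 4.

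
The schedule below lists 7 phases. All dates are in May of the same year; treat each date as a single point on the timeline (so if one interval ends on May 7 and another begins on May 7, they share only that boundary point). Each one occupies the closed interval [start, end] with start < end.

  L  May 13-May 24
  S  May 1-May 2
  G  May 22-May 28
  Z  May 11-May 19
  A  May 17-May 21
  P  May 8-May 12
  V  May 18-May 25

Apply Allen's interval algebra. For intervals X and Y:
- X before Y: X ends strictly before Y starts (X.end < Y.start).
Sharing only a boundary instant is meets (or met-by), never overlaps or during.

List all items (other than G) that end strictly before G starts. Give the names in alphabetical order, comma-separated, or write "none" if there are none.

Target G = [May 22, May 28].
A [May 17, May 21] → before → yes.
L [May 13, May 24] → overlaps → no.
P [May 8, May 12] → before → yes.
S [May 1, May 2] → before → yes.
V [May 18, May 25] → overlaps → no.
Z [May 11, May 19] → before → yes.
Result: A, P, S, Z.

A, P, S, Z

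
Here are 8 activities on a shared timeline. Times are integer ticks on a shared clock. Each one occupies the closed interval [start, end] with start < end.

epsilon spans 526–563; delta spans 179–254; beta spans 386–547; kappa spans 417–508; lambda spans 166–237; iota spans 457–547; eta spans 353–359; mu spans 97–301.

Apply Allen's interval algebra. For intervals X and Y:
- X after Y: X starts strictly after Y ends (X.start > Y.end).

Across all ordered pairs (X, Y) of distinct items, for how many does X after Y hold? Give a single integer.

20

Checking all 56 ordered pairs for relation 'after'; matching pairs in alphabetical order:
(beta, delta): beta after delta ✓
(beta, eta): beta after eta ✓
(beta, lambda): beta after lambda ✓
(beta, mu): beta after mu ✓
(epsilon, delta): epsilon after delta ✓
(epsilon, eta): epsilon after eta ✓
(epsilon, kappa): epsilon after kappa ✓
(epsilon, lambda): epsilon after lambda ✓
(epsilon, mu): epsilon after mu ✓
(eta, delta): eta after delta ✓
(eta, lambda): eta after lambda ✓
(eta, mu): eta after mu ✓
(iota, delta): iota after delta ✓
(iota, eta): iota after eta ✓
(iota, lambda): iota after lambda ✓
(iota, mu): iota after mu ✓
(kappa, delta): kappa after delta ✓
(kappa, eta): kappa after eta ✓
(kappa, lambda): kappa after lambda ✓
(kappa, mu): kappa after mu ✓
Count: 20.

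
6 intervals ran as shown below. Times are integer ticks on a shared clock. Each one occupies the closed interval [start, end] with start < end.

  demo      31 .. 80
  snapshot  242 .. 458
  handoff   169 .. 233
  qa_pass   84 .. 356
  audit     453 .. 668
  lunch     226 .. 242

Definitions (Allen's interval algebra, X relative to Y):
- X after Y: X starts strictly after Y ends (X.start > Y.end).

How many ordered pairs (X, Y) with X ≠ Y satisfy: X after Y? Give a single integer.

9

Checking all 30 ordered pairs for relation 'after'; matching pairs in alphabetical order:
(audit, demo): audit after demo ✓
(audit, handoff): audit after handoff ✓
(audit, lunch): audit after lunch ✓
(audit, qa_pass): audit after qa_pass ✓
(handoff, demo): handoff after demo ✓
(lunch, demo): lunch after demo ✓
(qa_pass, demo): qa_pass after demo ✓
(snapshot, demo): snapshot after demo ✓
(snapshot, handoff): snapshot after handoff ✓
Count: 9.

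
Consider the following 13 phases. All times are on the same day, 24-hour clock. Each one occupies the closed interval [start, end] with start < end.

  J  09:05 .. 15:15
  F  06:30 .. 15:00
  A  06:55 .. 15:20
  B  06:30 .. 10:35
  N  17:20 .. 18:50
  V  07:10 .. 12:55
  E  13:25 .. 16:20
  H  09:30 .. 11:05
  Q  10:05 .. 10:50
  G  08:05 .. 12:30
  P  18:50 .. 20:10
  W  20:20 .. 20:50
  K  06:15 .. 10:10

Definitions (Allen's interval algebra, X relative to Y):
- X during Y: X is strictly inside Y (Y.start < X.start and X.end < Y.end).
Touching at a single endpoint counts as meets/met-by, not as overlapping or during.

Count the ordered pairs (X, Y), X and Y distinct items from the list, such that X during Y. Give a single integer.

Checking all 156 ordered pairs for relation 'during'; matching pairs in alphabetical order:
(G, A): G during A ✓
(G, F): G during F ✓
(G, V): G during V ✓
(H, A): H during A ✓
(H, F): H during F ✓
(H, G): H during G ✓
(H, J): H during J ✓
(H, V): H during V ✓
(J, A): J during A ✓
(Q, A): Q during A ✓
(Q, F): Q during F ✓
(Q, G): Q during G ✓
(Q, H): Q during H ✓
(Q, J): Q during J ✓
(Q, V): Q during V ✓
(V, A): V during A ✓
(V, F): V during F ✓
Count: 17.

17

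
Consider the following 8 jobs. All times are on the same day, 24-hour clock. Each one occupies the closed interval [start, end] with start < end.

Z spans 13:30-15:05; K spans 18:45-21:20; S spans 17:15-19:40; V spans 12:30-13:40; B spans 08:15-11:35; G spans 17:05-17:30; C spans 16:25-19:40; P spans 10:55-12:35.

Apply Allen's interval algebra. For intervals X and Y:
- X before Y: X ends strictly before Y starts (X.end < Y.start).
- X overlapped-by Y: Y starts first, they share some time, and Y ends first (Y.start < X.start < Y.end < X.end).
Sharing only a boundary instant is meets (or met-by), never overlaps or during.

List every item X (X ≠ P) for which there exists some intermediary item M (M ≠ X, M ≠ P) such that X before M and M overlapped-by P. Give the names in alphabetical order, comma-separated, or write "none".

B

Target P = [10:55, 12:35].
Intermediaries M with M overlapped-by P: V.
Via V — items with X before V: B.
Union: B.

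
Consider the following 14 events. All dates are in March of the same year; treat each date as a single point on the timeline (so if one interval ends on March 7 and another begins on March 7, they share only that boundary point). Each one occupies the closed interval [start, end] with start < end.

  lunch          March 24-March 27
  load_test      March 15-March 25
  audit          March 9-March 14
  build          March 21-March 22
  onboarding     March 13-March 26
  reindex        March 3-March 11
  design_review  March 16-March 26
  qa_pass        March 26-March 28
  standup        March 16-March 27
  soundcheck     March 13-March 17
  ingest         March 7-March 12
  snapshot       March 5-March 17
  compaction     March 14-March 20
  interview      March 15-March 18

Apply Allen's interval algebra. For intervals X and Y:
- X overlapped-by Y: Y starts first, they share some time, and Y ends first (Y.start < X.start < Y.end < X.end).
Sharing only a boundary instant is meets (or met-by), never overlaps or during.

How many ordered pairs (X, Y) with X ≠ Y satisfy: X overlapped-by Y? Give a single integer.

Checking all 182 ordered pairs for relation 'overlapped-by'; matching pairs in alphabetical order:
(audit, ingest): audit overlapped-by ingest ✓
(audit, reindex): audit overlapped-by reindex ✓
(compaction, snapshot): compaction overlapped-by snapshot ✓
(compaction, soundcheck): compaction overlapped-by soundcheck ✓
(design_review, compaction): design_review overlapped-by compaction ✓
(design_review, interview): design_review overlapped-by interview ✓
(design_review, load_test): design_review overlapped-by load_test ✓
(design_review, snapshot): design_review overlapped-by snapshot ✓
(design_review, soundcheck): design_review overlapped-by soundcheck ✓
(ingest, reindex): ingest overlapped-by reindex ✓
(interview, snapshot): interview overlapped-by snapshot ✓
(interview, soundcheck): interview overlapped-by soundcheck ✓
(load_test, compaction): load_test overlapped-by compaction ✓
(load_test, snapshot): load_test overlapped-by snapshot ✓
(load_test, soundcheck): load_test overlapped-by soundcheck ✓
(lunch, design_review): lunch overlapped-by design_review ✓
(lunch, load_test): lunch overlapped-by load_test ✓
(lunch, onboarding): lunch overlapped-by onboarding ✓
(onboarding, audit): onboarding overlapped-by audit ✓
(onboarding, snapshot): onboarding overlapped-by snapshot ✓
(qa_pass, lunch): qa_pass overlapped-by lunch ✓
(qa_pass, standup): qa_pass overlapped-by standup ✓
(snapshot, reindex): snapshot overlapped-by reindex ✓
(soundcheck, audit): soundcheck overlapped-by audit ✓
... plus 6 further pairs not listed.
Count: 30.

30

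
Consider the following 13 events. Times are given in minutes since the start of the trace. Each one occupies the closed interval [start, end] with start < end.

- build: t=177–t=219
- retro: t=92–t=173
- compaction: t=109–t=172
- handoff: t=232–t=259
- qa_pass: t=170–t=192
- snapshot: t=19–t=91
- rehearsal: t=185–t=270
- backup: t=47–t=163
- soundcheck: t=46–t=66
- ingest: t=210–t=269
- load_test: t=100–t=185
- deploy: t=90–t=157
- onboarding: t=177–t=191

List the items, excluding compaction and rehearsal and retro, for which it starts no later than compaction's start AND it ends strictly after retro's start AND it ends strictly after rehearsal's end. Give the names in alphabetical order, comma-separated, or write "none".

Conditions: its start is no later than compaction's start (X.start <= t=109) AND its end is strictly after retro's start (X.end > t=92) AND its end is strictly after rehearsal's end (X.end > t=270).
backup: start t=47 <= t=109? ✓; end t=163 > t=92? ✓; end t=163 > t=270? ✗ → no.
build: start t=177 <= t=109? ✗; end t=219 > t=92? ✓; end t=219 > t=270? ✗ → no.
deploy: start t=90 <= t=109? ✓; end t=157 > t=92? ✓; end t=157 > t=270? ✗ → no.
handoff: start t=232 <= t=109? ✗; end t=259 > t=92? ✓; end t=259 > t=270? ✗ → no.
ingest: start t=210 <= t=109? ✗; end t=269 > t=92? ✓; end t=269 > t=270? ✗ → no.
load_test: start t=100 <= t=109? ✓; end t=185 > t=92? ✓; end t=185 > t=270? ✗ → no.
onboarding: start t=177 <= t=109? ✗; end t=191 > t=92? ✓; end t=191 > t=270? ✗ → no.
qa_pass: start t=170 <= t=109? ✗; end t=192 > t=92? ✓; end t=192 > t=270? ✗ → no.
snapshot: start t=19 <= t=109? ✓; end t=91 > t=92? ✗; end t=91 > t=270? ✗ → no.
soundcheck: start t=46 <= t=109? ✓; end t=66 > t=92? ✗; end t=66 > t=270? ✗ → no.
Result: none.

none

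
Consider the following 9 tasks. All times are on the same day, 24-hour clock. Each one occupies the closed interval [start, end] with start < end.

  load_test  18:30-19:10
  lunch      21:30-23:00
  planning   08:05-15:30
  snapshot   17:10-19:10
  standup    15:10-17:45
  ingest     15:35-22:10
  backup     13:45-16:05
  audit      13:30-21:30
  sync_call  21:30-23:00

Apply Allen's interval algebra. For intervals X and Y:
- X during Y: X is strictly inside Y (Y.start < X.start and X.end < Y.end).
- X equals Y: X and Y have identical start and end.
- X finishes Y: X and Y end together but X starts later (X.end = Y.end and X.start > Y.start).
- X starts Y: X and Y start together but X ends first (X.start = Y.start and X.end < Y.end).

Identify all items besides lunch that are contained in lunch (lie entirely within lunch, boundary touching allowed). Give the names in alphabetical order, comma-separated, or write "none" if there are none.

sync_call

Target lunch = [21:30, 23:00].
audit [13:30, 21:30] → meets → no.
backup [13:45, 16:05] → before → no.
ingest [15:35, 22:10] → overlaps → no.
load_test [18:30, 19:10] → before → no.
planning [08:05, 15:30] → before → no.
snapshot [17:10, 19:10] → before → no.
standup [15:10, 17:45] → before → no.
sync_call [21:30, 23:00] → equals → yes.
Result: sync_call.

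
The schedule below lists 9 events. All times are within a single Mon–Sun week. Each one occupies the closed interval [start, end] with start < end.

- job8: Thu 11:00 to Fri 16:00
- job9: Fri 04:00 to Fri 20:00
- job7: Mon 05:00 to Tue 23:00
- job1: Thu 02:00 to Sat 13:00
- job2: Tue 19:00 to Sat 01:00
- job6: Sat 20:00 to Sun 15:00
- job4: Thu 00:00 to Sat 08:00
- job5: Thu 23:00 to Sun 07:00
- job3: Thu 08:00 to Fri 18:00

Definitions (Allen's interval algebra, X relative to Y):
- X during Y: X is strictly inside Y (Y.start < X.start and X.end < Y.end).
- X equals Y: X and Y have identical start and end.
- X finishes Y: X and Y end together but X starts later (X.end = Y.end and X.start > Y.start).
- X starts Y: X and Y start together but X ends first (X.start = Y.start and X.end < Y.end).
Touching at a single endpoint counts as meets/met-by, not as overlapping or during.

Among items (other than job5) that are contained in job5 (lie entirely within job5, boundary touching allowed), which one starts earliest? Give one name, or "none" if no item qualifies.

job9

Target job5 = [Thu 23:00, Sun 07:00].
job1 [Thu 02:00, Sat 13:00] → overlaps → excluded.
job2 [Tue 19:00, Sat 01:00] → overlaps → excluded.
job3 [Thu 08:00, Fri 18:00] → overlaps → excluded.
job4 [Thu 00:00, Sat 08:00] → overlaps → excluded.
job6 [Sat 20:00, Sun 15:00] → overlapped-by → excluded.
job7 [Mon 05:00, Tue 23:00] → before → excluded.
job8 [Thu 11:00, Fri 16:00] → overlaps → excluded.
job9 [Fri 04:00, Fri 20:00] → during → candidate.
Among candidates, earliest start is Fri 04:00 → job9.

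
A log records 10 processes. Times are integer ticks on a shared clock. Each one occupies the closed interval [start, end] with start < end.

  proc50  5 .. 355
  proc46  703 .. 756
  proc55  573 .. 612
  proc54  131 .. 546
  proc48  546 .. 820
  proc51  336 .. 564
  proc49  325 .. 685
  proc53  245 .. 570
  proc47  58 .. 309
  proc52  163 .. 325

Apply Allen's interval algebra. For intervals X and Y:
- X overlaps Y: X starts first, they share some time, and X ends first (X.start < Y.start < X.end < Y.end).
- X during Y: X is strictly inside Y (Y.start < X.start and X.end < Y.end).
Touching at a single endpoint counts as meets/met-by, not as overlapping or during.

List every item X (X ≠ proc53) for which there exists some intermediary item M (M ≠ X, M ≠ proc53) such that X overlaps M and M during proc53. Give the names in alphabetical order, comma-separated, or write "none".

proc50, proc54

Target proc53 = [245, 570].
Intermediaries M with M during proc53: proc51.
Via proc51 — items with X overlaps proc51: proc50, proc54.
Union: proc50, proc54.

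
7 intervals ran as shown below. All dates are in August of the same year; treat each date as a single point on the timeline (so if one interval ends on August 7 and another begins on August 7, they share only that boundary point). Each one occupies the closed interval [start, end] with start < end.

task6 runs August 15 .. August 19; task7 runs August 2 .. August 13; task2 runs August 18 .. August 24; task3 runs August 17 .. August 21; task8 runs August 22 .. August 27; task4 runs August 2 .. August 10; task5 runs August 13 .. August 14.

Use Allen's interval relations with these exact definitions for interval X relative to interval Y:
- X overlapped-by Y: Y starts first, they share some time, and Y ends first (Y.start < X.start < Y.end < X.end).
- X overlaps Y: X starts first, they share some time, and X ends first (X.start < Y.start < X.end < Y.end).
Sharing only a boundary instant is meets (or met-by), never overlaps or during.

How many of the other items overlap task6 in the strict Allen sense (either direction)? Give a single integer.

Target task6 = [August 15, August 19].
task2 [August 18, August 24] → overlapped-by → counts.
task3 [August 17, August 21] → overlapped-by → counts.
task4 [August 2, August 10] → before → no.
task5 [August 13, August 14] → before → no.
task7 [August 2, August 13] → before → no.
task8 [August 22, August 27] → after → no.
Total: 2.

2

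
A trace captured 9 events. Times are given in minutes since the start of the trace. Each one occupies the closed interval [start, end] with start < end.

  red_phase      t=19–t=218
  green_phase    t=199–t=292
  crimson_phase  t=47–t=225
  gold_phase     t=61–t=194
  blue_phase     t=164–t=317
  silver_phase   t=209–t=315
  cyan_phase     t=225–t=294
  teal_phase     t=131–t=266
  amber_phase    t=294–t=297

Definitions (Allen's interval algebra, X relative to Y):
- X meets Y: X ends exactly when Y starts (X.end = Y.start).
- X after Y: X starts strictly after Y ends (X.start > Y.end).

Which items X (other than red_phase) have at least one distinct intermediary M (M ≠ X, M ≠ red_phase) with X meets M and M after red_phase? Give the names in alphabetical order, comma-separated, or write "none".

crimson_phase, cyan_phase

Target red_phase = [t=19, t=218].
Intermediaries M with M after red_phase: amber_phase, cyan_phase.
Via amber_phase — items with X meets amber_phase: cyan_phase.
Via cyan_phase — items with X meets cyan_phase: crimson_phase.
Union: crimson_phase, cyan_phase.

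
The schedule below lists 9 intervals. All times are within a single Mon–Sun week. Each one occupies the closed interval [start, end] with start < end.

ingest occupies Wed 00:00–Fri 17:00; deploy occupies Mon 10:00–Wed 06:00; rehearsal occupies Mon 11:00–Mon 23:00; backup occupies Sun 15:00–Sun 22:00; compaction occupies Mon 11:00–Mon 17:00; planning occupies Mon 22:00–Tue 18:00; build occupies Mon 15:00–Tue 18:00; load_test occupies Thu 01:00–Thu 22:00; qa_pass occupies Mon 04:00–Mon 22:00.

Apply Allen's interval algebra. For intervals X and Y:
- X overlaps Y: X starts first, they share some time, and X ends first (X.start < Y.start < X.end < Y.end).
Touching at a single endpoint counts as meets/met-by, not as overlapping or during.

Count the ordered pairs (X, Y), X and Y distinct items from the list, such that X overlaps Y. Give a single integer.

7

Checking all 72 ordered pairs for relation 'overlaps'; matching pairs in alphabetical order:
(compaction, build): compaction overlaps build ✓
(deploy, ingest): deploy overlaps ingest ✓
(qa_pass, build): qa_pass overlaps build ✓
(qa_pass, deploy): qa_pass overlaps deploy ✓
(qa_pass, rehearsal): qa_pass overlaps rehearsal ✓
(rehearsal, build): rehearsal overlaps build ✓
(rehearsal, planning): rehearsal overlaps planning ✓
Count: 7.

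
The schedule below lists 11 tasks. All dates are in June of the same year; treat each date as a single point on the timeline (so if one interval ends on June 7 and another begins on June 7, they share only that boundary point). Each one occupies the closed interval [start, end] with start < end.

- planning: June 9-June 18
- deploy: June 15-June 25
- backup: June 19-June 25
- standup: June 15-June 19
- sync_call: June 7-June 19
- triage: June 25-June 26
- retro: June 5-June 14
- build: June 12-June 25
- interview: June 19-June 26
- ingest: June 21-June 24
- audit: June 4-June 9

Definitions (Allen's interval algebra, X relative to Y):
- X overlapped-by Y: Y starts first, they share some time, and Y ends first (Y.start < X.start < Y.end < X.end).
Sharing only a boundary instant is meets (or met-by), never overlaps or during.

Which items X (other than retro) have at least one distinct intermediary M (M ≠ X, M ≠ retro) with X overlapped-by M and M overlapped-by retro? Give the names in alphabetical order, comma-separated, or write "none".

Target retro = [June 5, June 14].
Intermediaries M with M overlapped-by retro: build, planning, sync_call.
Via build — items with X overlapped-by build: interview.
Via planning — items with X overlapped-by planning: build, deploy, standup.
Via sync_call — items with X overlapped-by sync_call: build, deploy.
Union: build, deploy, interview, standup.

build, deploy, interview, standup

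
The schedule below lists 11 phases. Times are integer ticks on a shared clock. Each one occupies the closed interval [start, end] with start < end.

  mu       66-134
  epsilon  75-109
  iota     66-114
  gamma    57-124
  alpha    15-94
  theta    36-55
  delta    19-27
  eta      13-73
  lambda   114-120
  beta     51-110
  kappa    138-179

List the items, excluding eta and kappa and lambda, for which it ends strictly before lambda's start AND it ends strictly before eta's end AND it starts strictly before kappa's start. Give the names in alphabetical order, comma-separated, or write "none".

delta, theta

Conditions: its end is strictly before lambda's start (X.end < 114) AND its end is strictly before eta's end (X.end < 73) AND its start is strictly before kappa's start (X.start < 138).
alpha: end 94 < 114? ✓; end 94 < 73? ✗; start 15 < 138? ✓ → no.
beta: end 110 < 114? ✓; end 110 < 73? ✗; start 51 < 138? ✓ → no.
delta: end 27 < 114? ✓; end 27 < 73? ✓; start 19 < 138? ✓ → yes.
epsilon: end 109 < 114? ✓; end 109 < 73? ✗; start 75 < 138? ✓ → no.
gamma: end 124 < 114? ✗; end 124 < 73? ✗; start 57 < 138? ✓ → no.
iota: end 114 < 114? ✗; end 114 < 73? ✗; start 66 < 138? ✓ → no.
mu: end 134 < 114? ✗; end 134 < 73? ✗; start 66 < 138? ✓ → no.
theta: end 55 < 114? ✓; end 55 < 73? ✓; start 36 < 138? ✓ → yes.
Result: delta, theta.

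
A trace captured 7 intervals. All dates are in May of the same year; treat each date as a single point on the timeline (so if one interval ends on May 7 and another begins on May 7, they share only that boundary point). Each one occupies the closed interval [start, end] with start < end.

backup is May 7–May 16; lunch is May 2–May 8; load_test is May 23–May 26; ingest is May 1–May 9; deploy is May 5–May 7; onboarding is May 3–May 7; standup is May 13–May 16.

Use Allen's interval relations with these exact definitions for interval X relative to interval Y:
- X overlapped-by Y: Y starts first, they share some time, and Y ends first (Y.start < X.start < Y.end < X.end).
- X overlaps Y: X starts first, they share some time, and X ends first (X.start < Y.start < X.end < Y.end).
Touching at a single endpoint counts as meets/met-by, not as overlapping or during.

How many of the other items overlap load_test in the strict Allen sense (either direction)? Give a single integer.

0

Target load_test = [May 23, May 26].
backup [May 7, May 16] → before → no.
deploy [May 5, May 7] → before → no.
ingest [May 1, May 9] → before → no.
lunch [May 2, May 8] → before → no.
onboarding [May 3, May 7] → before → no.
standup [May 13, May 16] → before → no.
Total: 0.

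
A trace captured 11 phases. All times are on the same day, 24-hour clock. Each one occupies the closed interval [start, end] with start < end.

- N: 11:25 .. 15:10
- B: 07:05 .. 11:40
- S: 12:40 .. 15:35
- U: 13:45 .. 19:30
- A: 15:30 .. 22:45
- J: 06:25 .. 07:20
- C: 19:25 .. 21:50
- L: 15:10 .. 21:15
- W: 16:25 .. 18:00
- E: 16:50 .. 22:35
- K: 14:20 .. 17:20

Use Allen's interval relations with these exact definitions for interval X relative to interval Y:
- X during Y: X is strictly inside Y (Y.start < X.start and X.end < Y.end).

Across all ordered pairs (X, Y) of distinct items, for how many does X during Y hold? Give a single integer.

7

Checking all 110 ordered pairs for relation 'during'; matching pairs in alphabetical order:
(C, A): C during A ✓
(C, E): C during E ✓
(E, A): E during A ✓
(K, U): K during U ✓
(W, A): W during A ✓
(W, L): W during L ✓
(W, U): W during U ✓
Count: 7.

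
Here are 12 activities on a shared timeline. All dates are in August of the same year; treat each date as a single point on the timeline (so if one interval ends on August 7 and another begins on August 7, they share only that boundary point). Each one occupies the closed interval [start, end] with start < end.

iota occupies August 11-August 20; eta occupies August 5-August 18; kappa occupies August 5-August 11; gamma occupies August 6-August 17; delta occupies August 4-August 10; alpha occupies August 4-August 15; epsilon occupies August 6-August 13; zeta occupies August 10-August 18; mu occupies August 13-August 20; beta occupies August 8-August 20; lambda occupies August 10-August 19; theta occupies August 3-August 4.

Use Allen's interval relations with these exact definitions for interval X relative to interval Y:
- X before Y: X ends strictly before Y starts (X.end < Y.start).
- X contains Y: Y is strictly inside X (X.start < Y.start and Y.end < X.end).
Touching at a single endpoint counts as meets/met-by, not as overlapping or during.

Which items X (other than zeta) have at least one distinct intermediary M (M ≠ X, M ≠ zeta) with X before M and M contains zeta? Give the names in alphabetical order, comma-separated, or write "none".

Target zeta = [August 10, August 18].
Intermediaries M with M contains zeta: beta.
Via beta — items with X before beta: theta.
Union: theta.

theta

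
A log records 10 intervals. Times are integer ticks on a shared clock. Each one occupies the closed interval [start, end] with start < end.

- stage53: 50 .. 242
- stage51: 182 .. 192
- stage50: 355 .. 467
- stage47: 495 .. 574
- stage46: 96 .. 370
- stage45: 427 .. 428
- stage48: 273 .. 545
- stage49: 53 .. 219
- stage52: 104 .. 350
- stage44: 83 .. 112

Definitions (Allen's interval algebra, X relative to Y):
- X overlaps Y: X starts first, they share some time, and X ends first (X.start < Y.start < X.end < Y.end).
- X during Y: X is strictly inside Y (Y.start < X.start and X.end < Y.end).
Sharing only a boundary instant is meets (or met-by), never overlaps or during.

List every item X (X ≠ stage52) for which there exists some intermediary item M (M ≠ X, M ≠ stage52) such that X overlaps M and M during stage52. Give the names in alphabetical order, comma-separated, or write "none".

Target stage52 = [104, 350].
Intermediaries M with M during stage52: stage51.
Via stage51 — items with X overlaps stage51: none.
Union: none.

none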